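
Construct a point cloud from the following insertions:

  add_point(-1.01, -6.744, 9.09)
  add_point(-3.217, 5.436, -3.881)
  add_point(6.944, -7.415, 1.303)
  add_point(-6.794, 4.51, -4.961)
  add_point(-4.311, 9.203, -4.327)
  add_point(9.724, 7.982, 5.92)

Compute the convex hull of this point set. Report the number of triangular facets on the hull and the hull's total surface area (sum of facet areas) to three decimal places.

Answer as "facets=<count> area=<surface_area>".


Extreme-point indices: [0, 1, 2, 3, 4, 5] — 6 of 6 on the boundary.

Triangle areas on the boundary:
  f1: (p0, p2, p3) → 101.6625
  f2: (p0, p2, p5) → 90.1496
  f3: (p4, p2, p5) → 138.0199
  f4: (p4, p0, p3) → 48.3467
  f5: (p4, p0, p5) → 153.1236
  f6: (p1, p2, p3) → 29.4654
  f7: (p1, p4, p3) → 7.5853
  f8: (p1, p4, p2) → 13.9475
Σ area = 582.301

Euler characteristic 6−12+8 = 2 ✓

facets=8 area=582.301


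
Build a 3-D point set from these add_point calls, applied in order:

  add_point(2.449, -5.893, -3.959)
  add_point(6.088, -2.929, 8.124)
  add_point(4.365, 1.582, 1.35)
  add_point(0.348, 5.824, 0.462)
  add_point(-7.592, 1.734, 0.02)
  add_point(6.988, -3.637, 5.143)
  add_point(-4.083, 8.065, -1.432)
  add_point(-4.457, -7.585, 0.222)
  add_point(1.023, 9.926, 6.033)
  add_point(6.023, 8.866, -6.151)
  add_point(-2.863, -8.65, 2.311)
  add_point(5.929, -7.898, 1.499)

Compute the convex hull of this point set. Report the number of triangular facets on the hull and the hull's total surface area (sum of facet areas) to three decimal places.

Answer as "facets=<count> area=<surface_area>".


facets=16 area=721.456

10 of the 12 inputs are extreme points: [0, 1, 4, 5, 6, 7, 8, 9, 10, 11].

Area of each hull facet:
  f1: (p0, p9, p4) → 95.5728
  f2: (p1, p9, p5) → 24.1399
  f3: (p1, p8, p9) → 92.0716
  f4: (p6, p9, p4) → 33.8002
  f5: (p6, p8, p4) → 32.7539
  f6: (p6, p8, p9) → 50.8479
  f7: (p11, p9, p5) → 47.8258
  f8: (p11, p0, p9) → 49.9050
  f9: (p11, p1, p5) → 6.4208
  f10: (p10, p11, p1) → 36.6989
  f11: (p10, p8, p4) → 76.0016
  f12: (p10, p1, p8) → 84.2290
  f13: (p10, p11, p0) → 27.3765
  f14: (p7, p0, p4) → 40.4803
  f15: (p7, p10, p4) → 11.6408
  f16: (p7, p10, p0) → 11.6910
Σ area = 721.456

Euler: V−E+F = 10−24+16 = 2.


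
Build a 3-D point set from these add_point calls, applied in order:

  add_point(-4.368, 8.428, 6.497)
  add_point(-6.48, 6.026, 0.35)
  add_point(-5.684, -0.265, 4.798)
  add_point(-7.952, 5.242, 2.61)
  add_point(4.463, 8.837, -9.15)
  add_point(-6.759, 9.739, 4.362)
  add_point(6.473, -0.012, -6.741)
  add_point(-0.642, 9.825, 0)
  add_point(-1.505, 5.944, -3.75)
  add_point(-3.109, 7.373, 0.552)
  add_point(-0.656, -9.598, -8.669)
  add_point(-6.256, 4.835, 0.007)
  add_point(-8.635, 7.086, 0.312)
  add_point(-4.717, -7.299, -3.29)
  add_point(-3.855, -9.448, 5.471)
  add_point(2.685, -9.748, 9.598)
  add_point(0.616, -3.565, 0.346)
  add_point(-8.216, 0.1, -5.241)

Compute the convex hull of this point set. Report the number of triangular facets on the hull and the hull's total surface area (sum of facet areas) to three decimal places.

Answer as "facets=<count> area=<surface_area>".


facets=22 area=1007.927

Hull vertices (13/18): indices [0, 2, 3, 4, 5, 6, 7, 10, 12, 13, 14, 15, 17].

Facet areas (half cross-product norm):
  f1: (p10, p15, p6) → 108.6069
  f2: (p4, p10, p6) → 46.2900
  f3: (p4, p15, p6) → 69.3760
  f4: (p4, p7, p15) → 113.1475
  f5: (p0, p7, p15) → 74.5840
  f6: (p14, p10, p15) → 52.8948
  f7: (p14, p0, p15) → 69.2781
  f8: (p17, p4, p12) → 68.8950
  f9: (p17, p4, p10) → 100.6532
  f10: (p3, p17, p12) → 13.5089
  f11: (p3, p17, p14) → 68.0439
  f12: (p13, p14, p10) → 25.8249
  f13: (p13, p17, p10) → 28.1092
  f14: (p13, p17, p14) → 33.6033
  f15: (p2, p14, p0) → 17.6654
  f16: (p2, p3, p14) → 9.8780
  f17: (p5, p2, p0) → 15.3328
  f18: (p5, p2, p3) → 12.8727
  f19: (p5, p3, p12) → 7.3174
  f20: (p5, p0, p7) → 12.7479
  f21: (p5, p4, p12) → 41.9487
  f22: (p5, p4, p7) → 17.3483
Σ area = 1007.927

Euler characteristic 13−33+22 = 2 ✓


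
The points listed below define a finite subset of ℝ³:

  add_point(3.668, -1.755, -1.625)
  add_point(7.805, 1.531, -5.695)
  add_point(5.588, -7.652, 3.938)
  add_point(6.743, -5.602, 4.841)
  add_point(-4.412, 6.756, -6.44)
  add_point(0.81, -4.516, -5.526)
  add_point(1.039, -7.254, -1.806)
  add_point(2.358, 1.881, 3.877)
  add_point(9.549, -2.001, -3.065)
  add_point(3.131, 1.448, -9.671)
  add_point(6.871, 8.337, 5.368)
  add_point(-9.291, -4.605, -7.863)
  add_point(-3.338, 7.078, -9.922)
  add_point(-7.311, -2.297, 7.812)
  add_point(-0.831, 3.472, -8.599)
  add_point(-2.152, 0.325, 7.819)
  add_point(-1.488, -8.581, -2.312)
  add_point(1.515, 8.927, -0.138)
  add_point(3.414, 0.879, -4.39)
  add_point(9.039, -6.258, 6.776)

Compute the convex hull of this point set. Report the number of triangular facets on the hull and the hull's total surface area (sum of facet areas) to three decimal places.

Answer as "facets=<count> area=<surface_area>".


facets=24 area=1032.291

14 of the 20 inputs are extreme points: [1, 2, 4, 5, 8, 9, 10, 11, 12, 13, 15, 16, 17, 19].

Facet areas (half cross-product norm):
  f1: (p4, p12, p17) → 14.5191
  f2: (p4, p12, p11) → 22.6786
  f3: (p13, p4, p11) → 95.0091
  f4: (p13, p4, p17) → 71.6621
  f5: (p10, p13, p17) → 62.9317
  f6: (p10, p13, p15) → 11.3572
  f7: (p10, p1, p8) → 30.7921
  f8: (p10, p12, p17) → 16.4094
  f9: (p10, p1, p12) → 85.5902
  f10: (p9, p1, p12) → 21.3635
  f11: (p9, p12, p11) → 55.2170
  f12: (p9, p1, p8) → 11.2854
  f13: (p16, p13, p2) → 61.3402
  f14: (p16, p2, p8) → 46.3394
  f15: (p16, p13, p11) → 68.3878
  f16: (p19, p10, p15) → 76.0651
  f17: (p19, p13, p15) → 31.7982
  f18: (p19, p13, p2) → 31.3172
  f19: (p19, p2, p8) → 22.9937
  f20: (p19, p10, p8) → 70.1924
  f21: (p5, p9, p8) → 33.6552
  f22: (p5, p16, p8) → 24.2407
  f23: (p5, p9, p11) → 38.8767
  f24: (p5, p16, p11) → 28.2687
Σ area = 1032.291

Check V−E+F: 14 − 36 + 24 = 2.


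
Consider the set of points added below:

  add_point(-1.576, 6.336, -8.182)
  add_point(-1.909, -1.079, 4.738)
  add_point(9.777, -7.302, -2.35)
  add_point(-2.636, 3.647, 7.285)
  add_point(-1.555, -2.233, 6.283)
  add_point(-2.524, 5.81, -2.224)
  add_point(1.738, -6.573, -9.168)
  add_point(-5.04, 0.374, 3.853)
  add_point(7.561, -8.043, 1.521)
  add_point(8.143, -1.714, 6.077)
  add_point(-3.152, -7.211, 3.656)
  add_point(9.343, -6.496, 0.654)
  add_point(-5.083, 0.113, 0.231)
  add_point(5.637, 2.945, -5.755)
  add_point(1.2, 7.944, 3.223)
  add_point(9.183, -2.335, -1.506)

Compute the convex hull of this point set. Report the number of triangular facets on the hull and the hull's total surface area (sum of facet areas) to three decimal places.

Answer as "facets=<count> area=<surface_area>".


facets=26 area=764.862

15 of the 16 inputs are extreme points: [0, 2, 3, 4, 5, 6, 7, 8, 9, 10, 11, 12, 13, 14, 15].

Facet areas (half cross-product norm):
  f1: (p0, p6, p12) → 67.2750
  f2: (p5, p0, p12) → 17.6738
  f3: (p5, p0, p14) → 15.7387
  f4: (p13, p6, p2) → 52.0544
  f5: (p13, p0, p6) → 45.0983
  f6: (p13, p0, p14) → 44.6055
  f7: (p9, p13, p14) → 63.0223
  f8: (p10, p6, p12) → 53.6457
  f9: (p10, p9, p4) → 27.0321
  f10: (p3, p9, p14) → 41.0281
  f11: (p3, p9, p4) → 29.1942
  f12: (p3, p5, p14) → 24.4305
  f13: (p3, p10, p4) → 9.3180
  f14: (p15, p13, p2) → 14.9447
  f15: (p15, p9, p13) → 26.5158
  f16: (p8, p10, p9) → 42.6107
  f17: (p8, p6, p2) → 23.4484
  f18: (p8, p10, p6) → 63.9888
  f19: (p7, p10, p12) → 14.1376
  f20: (p7, p3, p10) → 17.9505
  f21: (p7, p5, p12) → 11.6264
  f22: (p7, p3, p5) → 22.6355
  f23: (p11, p8, p2) → 3.8010
  f24: (p11, p8, p9) → 9.2087
  f25: (p11, p15, p2) → 7.2045
  f26: (p11, p15, p9) → 16.6724
Σ area = 764.862

Check V−E+F: 15 − 39 + 26 = 2.


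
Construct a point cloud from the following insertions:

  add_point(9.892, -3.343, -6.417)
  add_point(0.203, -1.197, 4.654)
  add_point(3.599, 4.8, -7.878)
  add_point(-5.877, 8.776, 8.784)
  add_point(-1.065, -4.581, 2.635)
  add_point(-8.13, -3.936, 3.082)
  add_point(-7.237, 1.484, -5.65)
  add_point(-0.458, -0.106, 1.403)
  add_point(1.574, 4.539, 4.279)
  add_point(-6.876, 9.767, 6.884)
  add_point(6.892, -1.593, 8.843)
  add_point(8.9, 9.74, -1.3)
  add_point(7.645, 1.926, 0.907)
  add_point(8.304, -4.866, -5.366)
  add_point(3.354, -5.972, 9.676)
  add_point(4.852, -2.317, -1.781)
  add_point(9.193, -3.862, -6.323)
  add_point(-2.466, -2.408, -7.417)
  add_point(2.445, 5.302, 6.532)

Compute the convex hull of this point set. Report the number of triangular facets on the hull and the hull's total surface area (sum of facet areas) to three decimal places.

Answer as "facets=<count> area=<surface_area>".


facets=22 area=1037.293

13 of the 19 inputs are extreme points: [0, 2, 3, 5, 6, 9, 10, 11, 13, 14, 16, 17, 18].

Facet areas (half cross-product norm):
  f1: (p6, p9, p5) → 70.5490
  f2: (p13, p14, p5) → 103.9776
  f3: (p13, p14, p0) → 14.6241
  f4: (p3, p9, p5) → 16.6824
  f5: (p3, p14, p5) → 92.6581
  f6: (p2, p6, p9) → 86.7616
  f7: (p17, p2, p0) → 47.8574
  f8: (p17, p2, p6) → 30.1953
  f9: (p17, p6, p5) → 33.0332
  f10: (p17, p13, p5) → 65.1628
  f11: (p11, p2, p0) → 50.8439
  f12: (p11, p3, p9) → 21.0097
  f13: (p11, p2, p9) → 85.6907
  f14: (p16, p13, p0) → 0.3749
  f15: (p16, p17, p0) → 3.6604
  f16: (p16, p17, p13) → 8.8908
  f17: (p10, p3, p14) → 46.8048
  f18: (p10, p14, p0) → 43.8384
  f19: (p10, p11, p0) → 97.1734
  f20: (p18, p11, p3) → 43.2201
  f21: (p18, p10, p3) → 28.1447
  f22: (p18, p10, p11) → 46.1398
Σ area = 1037.293

Check V−E+F: 13 − 33 + 22 = 2.


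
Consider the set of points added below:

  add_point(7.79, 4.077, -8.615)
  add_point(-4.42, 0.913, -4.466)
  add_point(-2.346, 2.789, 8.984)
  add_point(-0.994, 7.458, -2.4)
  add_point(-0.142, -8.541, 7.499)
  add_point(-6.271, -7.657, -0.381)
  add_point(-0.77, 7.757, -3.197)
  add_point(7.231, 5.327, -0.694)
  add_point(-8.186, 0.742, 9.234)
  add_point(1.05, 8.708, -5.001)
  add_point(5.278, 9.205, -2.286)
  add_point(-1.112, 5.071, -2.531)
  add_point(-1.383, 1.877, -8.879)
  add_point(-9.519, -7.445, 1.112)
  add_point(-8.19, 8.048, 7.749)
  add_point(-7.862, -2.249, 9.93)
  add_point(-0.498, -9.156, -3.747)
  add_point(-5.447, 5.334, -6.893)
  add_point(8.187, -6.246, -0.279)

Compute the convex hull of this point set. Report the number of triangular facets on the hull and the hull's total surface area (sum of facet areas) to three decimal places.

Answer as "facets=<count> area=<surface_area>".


Points on the hull: [0, 2, 4, 7, 8, 9, 10, 12, 13, 14, 15, 16, 17, 18] (14 of 19).

Triangle areas on the boundary:
  f1: (p4, p15, p13) → 48.9625
  f2: (p16, p12, p13) → 63.3627
  f3: (p16, p4, p13) → 52.3168
  f4: (p16, p4, p18) → 50.6324
  f5: (p0, p16, p18) → 64.9953
  f6: (p0, p16, p12) → 57.0885
  f7: (p17, p12, p13) → 44.0725
  f8: (p17, p0, p12) → 22.5646
  f9: (p2, p4, p15) → 38.0312
  f10: (p2, p4, p18) → 67.6138
  f11: (p14, p2, p15) → 29.8761
  f12: (p14, p17, p13) → 108.5778
  f13: (p14, p2, p10) → 59.8398
  f14: (p7, p2, p18) → 79.5502
  f15: (p7, p2, p10) → 31.8583
  f16: (p7, p0, p18) → 46.3342
  f17: (p7, p0, p10) → 18.2859
  f18: (p8, p15, p13) → 15.3822
  f19: (p8, p14, p13) → 36.0940
  f20: (p8, p14, p15) → 1.2439
  f21: (p9, p14, p10) → 39.7156
  f22: (p9, p14, p17) → 56.4500
  f23: (p9, p0, p10) → 21.0325
  f24: (p9, p17, p0) → 32.0756
Σ area = 1085.957

Euler: V−E+F = 14−36+24 = 2.

facets=24 area=1085.957


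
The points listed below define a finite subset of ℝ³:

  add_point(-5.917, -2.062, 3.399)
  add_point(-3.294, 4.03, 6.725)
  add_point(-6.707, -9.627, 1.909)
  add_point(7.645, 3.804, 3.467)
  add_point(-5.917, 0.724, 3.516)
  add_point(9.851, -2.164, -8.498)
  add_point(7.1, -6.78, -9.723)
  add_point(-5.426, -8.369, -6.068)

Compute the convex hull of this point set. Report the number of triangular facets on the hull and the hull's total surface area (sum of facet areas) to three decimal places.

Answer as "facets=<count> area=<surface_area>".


Hull vertices (8/8): indices [0, 1, 2, 3, 4, 5, 6, 7].

Per-facet area ½‖(b−a)×(c−a)‖:
  f1: (p7, p6, p2) → 48.2799
  f2: (p7, p6, p5) → 31.0484
  f3: (p3, p1, p2) → 84.4162
  f4: (p3, p1, p5) → 70.3181
  f5: (p3, p6, p2) → 143.3806
  f6: (p3, p6, p5) → 32.6824
  f7: (p4, p7, p2) → 42.9420
  f8: (p4, p1, p5) → 52.9959
  f9: (p4, p7, p5) → 109.4245
  f10: (p0, p1, p2) → 11.0255
  f11: (p0, p4, p2) → 1.9698
  f12: (p0, p4, p1) → 5.6271
Σ area = 634.110

Check V−E+F: 8 − 18 + 12 = 2.

facets=12 area=634.110


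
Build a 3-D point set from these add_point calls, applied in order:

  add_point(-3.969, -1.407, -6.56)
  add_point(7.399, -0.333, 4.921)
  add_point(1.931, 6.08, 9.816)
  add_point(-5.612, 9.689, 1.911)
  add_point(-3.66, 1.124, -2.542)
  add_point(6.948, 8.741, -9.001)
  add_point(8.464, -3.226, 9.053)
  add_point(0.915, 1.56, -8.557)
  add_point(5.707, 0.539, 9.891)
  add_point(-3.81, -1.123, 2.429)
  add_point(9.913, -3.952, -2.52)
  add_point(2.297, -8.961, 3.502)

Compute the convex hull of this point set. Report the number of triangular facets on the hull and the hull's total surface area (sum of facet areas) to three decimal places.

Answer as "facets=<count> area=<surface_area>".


Hull vertices (10/12): indices [0, 2, 3, 5, 6, 7, 8, 9, 10, 11].

Per-facet area ½‖(b−a)×(c−a)‖:
  f1: (p0, p11, p10) → 72.4742
  f2: (p2, p8, p11) → 34.9047
  f3: (p6, p11, p10) → 50.8835
  f4: (p6, p8, p11) → 23.4599
  f5: (p5, p0, p3) → 99.4958
  f6: (p5, p2, p3) → 95.6974
  f7: (p5, p6, p10) → 79.3045
  f8: (p5, p2, p8) → 65.8866
  f9: (p5, p6, p8) → 48.5653
  f10: (p9, p0, p3) → 49.3433
  f11: (p9, p0, p11) → 44.7515
  f12: (p9, p2, p3) → 56.4102
  f13: (p9, p2, p11) → 58.6152
  f14: (p7, p0, p10) → 35.9666
  f15: (p7, p5, p10) → 56.7558
  f16: (p7, p5, p0) → 11.8542
Σ area = 884.369

Check V−E+F: 10 − 24 + 16 = 2.

facets=16 area=884.369


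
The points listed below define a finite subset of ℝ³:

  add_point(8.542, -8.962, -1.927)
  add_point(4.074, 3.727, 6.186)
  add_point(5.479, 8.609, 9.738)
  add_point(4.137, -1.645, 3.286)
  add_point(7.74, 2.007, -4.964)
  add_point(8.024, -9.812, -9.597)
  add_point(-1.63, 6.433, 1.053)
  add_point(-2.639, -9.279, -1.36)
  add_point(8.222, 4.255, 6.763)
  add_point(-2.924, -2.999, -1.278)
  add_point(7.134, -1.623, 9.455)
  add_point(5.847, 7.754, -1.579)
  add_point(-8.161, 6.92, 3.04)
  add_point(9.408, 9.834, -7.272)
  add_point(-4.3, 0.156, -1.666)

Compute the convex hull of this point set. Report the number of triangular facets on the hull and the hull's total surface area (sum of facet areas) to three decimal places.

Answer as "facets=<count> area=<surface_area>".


Points on the hull: [0, 2, 5, 7, 8, 10, 12, 13, 14] (9 of 15).

Triangle areas on the boundary:
  f1: (p2, p13, p12) → 130.5771
  f2: (p14, p13, p12) → 80.1973
  f3: (p14, p5, p13) → 145.4772
  f4: (p14, p7, p12) → 26.8106
  f5: (p14, p7, p5) → 63.8286
  f6: (p10, p2, p12) → 79.2485
  f7: (p10, p7, p12) → 133.0523
  f8: (p0, p7, p5) → 43.3032
  f9: (p0, p10, p7) → 75.5981
  f10: (p0, p5, p13) → 74.6388
  f11: (p8, p0, p13) → 117.3524
  f12: (p8, p0, p10) → 44.2951
  f13: (p8, p2, p13) → 43.8178
  f14: (p8, p10, p2) → 18.0656
Σ area = 1076.263

Euler: V−E+F = 9−21+14 = 2.

facets=14 area=1076.263


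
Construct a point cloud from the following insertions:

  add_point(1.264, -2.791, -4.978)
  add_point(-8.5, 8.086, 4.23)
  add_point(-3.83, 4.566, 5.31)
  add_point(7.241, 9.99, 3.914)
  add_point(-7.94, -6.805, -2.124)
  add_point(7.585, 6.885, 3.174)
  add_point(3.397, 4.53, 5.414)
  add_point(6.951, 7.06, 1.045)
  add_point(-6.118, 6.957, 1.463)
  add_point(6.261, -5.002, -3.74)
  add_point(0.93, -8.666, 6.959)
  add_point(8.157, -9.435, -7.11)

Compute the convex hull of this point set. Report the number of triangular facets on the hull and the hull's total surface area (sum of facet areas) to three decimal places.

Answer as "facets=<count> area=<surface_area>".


facets=18 area=841.707

Hull vertices (11/12): indices [0, 1, 2, 3, 4, 5, 6, 7, 8, 10, 11].

Area of each hull facet:
  f1: (p4, p10, p1) → 103.1744
  f2: (p4, p10, p11) → 96.7076
  f3: (p0, p4, p11) → 46.4928
  f4: (p6, p10, p3) → 19.5064
  f5: (p5, p3, p11) → 10.2305
  f6: (p5, p10, p11) → 129.7590
  f7: (p5, p10, p3) → 17.5417
  f8: (p8, p3, p1) → 24.2966
  f9: (p8, p4, p1) → 25.2799
  f10: (p8, p0, p4) → 68.1657
  f11: (p7, p3, p11) → 12.7678
  f12: (p7, p0, p11) → 60.0182
  f13: (p7, p8, p3) → 26.8388
  f14: (p7, p8, p0) → 75.8659
  f15: (p2, p3, p1) → 33.4542
  f16: (p2, p6, p3) → 20.5827
  f17: (p2, p10, p1) → 22.9511
  f18: (p2, p6, p10) → 48.0731
Σ area = 841.707

Euler: V−E+F = 11−27+18 = 2.


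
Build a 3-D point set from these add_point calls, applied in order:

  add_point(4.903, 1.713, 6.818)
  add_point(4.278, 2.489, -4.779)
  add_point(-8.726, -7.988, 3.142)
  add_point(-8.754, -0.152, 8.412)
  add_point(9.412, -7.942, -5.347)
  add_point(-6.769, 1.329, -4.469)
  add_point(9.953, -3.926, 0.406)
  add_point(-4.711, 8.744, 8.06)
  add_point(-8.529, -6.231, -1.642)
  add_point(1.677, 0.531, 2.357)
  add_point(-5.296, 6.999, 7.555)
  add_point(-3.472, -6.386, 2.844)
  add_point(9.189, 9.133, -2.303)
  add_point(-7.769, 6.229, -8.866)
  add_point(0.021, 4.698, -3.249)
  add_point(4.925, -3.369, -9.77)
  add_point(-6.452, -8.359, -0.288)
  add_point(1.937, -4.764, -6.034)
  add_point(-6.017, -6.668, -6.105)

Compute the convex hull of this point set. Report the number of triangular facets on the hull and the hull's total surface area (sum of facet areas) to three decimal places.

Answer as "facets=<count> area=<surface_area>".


Extreme-point indices: [0, 2, 3, 4, 6, 7, 8, 11, 12, 13, 15, 16, 18] — 13 of 19 on the boundary.

Area of each hull facet:
  f1: (p13, p15, p12) → 115.3525
  f2: (p0, p12, p6) → 59.0502
  f3: (p2, p0, p3) → 65.4511
  f4: (p7, p0, p3) → 57.3819
  f5: (p7, p0, p12) → 74.9334
  f6: (p7, p13, p3) → 83.7577
  f7: (p7, p13, p12) → 135.5310
  f8: (p4, p2, p6) → 67.7325
  f9: (p4, p12, p6) → 43.3261
  f10: (p4, p15, p12) → 59.0111
  f11: (p11, p0, p6) → 59.3290
  f12: (p11, p2, p6) → 6.3503
  f13: (p11, p2, p0) → 19.1856
  f14: (p8, p13, p3) → 84.7286
  f15: (p8, p2, p3) → 23.3913
  f16: (p18, p8, p2) → 7.7935
  f17: (p18, p4, p15) → 45.8622
  f18: (p18, p13, p15) → 78.0661
  f19: (p18, p8, p13) → 34.1749
  f20: (p16, p4, p2) → 21.7879
  f21: (p16, p18, p2) → 7.3674
  f22: (p16, p18, p4) → 47.0690
Σ area = 1196.633

Euler: V−E+F = 13−33+22 = 2.

facets=22 area=1196.633


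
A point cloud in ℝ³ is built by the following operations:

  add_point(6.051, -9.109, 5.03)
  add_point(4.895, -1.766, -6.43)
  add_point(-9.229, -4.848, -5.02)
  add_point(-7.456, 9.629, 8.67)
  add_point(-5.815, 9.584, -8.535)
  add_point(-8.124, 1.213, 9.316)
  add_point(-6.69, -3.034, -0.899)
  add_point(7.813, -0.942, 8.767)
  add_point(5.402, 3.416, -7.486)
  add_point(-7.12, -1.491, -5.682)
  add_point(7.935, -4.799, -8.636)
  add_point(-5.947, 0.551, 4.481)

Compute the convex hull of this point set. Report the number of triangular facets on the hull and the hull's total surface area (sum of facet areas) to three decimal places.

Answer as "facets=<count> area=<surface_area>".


8 of the 12 inputs are extreme points: [0, 2, 3, 4, 5, 7, 8, 10].

Area of each hull facet:
  f1: (p0, p10, p2) → 119.9497
  f2: (p4, p10, p2) → 128.7303
  f3: (p4, p3, p2) → 127.5801
  f4: (p5, p3, p2) → 62.5509
  f5: (p5, p0, p2) → 129.9978
  f6: (p7, p0, p10) → 65.8421
  f7: (p7, p5, p3) → 68.0307
  f8: (p7, p5, p0) → 73.5182
  f9: (p8, p4, p3) → 110.9910
  f10: (p8, p7, p3) → 152.0939
  f11: (p8, p4, p10) → 39.8271
  f12: (p8, p7, p10) → 72.7982
Σ area = 1151.910

Check V−E+F: 8 − 18 + 12 = 2.

facets=12 area=1151.910


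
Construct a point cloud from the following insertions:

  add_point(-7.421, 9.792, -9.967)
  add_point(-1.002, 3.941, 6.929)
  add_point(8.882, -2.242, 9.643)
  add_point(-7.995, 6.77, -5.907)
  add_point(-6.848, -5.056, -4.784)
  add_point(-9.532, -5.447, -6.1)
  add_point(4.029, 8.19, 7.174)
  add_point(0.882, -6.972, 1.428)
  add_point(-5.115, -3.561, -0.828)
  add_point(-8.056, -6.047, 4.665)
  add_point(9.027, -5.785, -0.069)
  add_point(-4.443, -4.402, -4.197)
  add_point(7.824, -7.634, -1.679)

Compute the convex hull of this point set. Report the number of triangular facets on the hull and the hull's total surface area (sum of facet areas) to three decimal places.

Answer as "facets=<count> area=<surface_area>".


facets=16 area=990.253

10 of the 13 inputs are extreme points: [0, 1, 2, 3, 5, 6, 7, 9, 10, 12].

Facet areas (half cross-product norm):
  f1: (p12, p0, p5) → 142.9446
  f2: (p12, p0, p10) → 33.5787
  f3: (p12, p2, p10) → 8.8414
  f4: (p3, p0, p5) → 25.3200
  f5: (p6, p1, p2) → 37.5518
  f6: (p6, p0, p10) → 169.2696
  f7: (p6, p2, p10) → 60.4466
  f8: (p6, p3, p0) → 40.2682
  f9: (p6, p3, p1) → 47.2597
  f10: (p9, p1, p2) → 74.0941
  f11: (p9, p3, p5) → 66.9900
  f12: (p9, p3, p1) → 89.1158
  f13: (p7, p12, p2) → 45.4005
  f14: (p7, p9, p2) → 55.6598
  f15: (p7, p12, p5) → 42.6262
  f16: (p7, p9, p5) → 50.8863
Σ area = 990.253

Check V−E+F: 10 − 24 + 16 = 2.


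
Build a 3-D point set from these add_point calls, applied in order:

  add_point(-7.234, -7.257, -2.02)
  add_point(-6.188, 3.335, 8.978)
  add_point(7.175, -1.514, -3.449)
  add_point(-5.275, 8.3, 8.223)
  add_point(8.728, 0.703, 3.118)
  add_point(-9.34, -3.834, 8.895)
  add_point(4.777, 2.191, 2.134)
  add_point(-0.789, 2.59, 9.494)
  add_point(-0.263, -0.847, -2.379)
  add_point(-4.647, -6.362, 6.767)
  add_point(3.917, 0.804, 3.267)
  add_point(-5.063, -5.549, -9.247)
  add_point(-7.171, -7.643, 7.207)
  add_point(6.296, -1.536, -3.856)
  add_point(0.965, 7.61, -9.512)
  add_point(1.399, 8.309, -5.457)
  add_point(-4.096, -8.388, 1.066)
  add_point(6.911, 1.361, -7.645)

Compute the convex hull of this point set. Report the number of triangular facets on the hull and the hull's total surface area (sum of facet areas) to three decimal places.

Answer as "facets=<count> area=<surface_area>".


Hull vertices (14/18): indices [0, 1, 2, 3, 4, 5, 7, 9, 11, 12, 14, 15, 16, 17].

Facet areas (half cross-product norm):
  f1: (p3, p15, p4) → 97.7204
  f2: (p11, p3, p5) → 119.8506
  f3: (p7, p3, p4) → 36.2869
  f4: (p7, p12, p5) → 24.9174
  f5: (p9, p16, p4) → 46.7560
  f6: (p9, p12, p16) → 8.6768
  f7: (p9, p7, p4) → 58.7457
  f8: (p9, p7, p12) → 10.4938
  f9: (p14, p3, p15) → 17.3413
  f10: (p14, p11, p3) → 135.1575
  f11: (p0, p12, p5) → 20.5341
  f12: (p0, p11, p5) → 22.7781
  f13: (p0, p12, p16) → 15.1153
  f14: (p0, p11, p16) → 15.2690
  f15: (p2, p16, p4) → 49.5281
  f16: (p2, p11, p16) → 69.6622
  f17: (p1, p3, p5) → 5.5418
  f18: (p1, p7, p5) → 20.6212
  f19: (p1, p7, p3) → 13.9657
  f20: (p17, p2, p4) → 14.5141
  f21: (p17, p15, p4) → 49.7435
  f22: (p17, p14, p15) → 18.0280
  f23: (p17, p14, p11) → 59.4248
  f24: (p17, p2, p11) → 35.0893
Σ area = 965.762

Euler: V−E+F = 14−36+24 = 2.

facets=24 area=965.762


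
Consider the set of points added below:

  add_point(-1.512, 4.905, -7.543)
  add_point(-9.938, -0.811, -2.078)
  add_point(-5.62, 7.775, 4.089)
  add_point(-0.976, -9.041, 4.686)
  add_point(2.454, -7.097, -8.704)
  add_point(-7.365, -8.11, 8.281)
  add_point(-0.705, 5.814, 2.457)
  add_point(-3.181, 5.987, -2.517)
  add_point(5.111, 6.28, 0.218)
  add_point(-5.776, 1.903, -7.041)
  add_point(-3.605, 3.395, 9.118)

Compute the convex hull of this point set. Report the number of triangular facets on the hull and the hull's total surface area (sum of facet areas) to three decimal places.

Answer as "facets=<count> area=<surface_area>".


facets=14 area=791.865

Hull vertices (9/11): indices [0, 1, 2, 3, 4, 5, 8, 9, 10].

Per-facet area ½‖(b−a)×(c−a)‖:
  f1: (p4, p3, p8) → 105.6352
  f2: (p10, p3, p8) → 85.0392
  f3: (p0, p4, p8) → 65.3390
  f4: (p5, p10, p3) → 44.5327
  f5: (p5, p4, p1) → 99.4243
  f6: (p5, p4, p3) → 38.6753
  f7: (p9, p4, p1) → 42.2638
  f8: (p9, p0, p4) → 31.9320
  f9: (p2, p10, p8) → 39.8406
  f10: (p2, p0, p8) → 55.9266
  f11: (p2, p5, p1) → 73.5714
  f12: (p2, p5, p10) → 37.5970
  f13: (p2, p9, p1) → 39.7407
  f14: (p2, p9, p0) → 32.3476
Σ area = 791.865

Euler: V−E+F = 9−21+14 = 2.


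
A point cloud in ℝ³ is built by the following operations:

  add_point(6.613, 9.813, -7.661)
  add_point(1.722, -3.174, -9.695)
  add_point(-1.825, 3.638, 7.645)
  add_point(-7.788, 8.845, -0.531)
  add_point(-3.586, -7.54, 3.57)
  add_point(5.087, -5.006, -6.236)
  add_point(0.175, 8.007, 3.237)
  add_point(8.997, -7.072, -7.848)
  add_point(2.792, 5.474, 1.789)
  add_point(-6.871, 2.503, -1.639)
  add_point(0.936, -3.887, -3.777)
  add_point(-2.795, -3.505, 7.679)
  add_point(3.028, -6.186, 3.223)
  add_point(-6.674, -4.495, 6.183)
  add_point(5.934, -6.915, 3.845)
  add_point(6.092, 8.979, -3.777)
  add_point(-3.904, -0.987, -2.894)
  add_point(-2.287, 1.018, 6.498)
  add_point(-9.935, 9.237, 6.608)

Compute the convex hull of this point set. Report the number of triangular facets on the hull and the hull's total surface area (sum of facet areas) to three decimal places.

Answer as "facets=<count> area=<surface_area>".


15 of the 19 inputs are extreme points: [0, 1, 2, 3, 4, 6, 7, 8, 9, 11, 13, 14, 15, 16, 18].

Area of each hull facet:
  f1: (p1, p0, p7) → 59.0432
  f2: (p3, p0, p18) → 44.1877
  f3: (p3, p1, p0) → 107.5755
  f4: (p15, p0, p7) → 33.6216
  f5: (p15, p14, p7) → 97.2376
  f6: (p15, p0, p18) → 29.6068
  f7: (p15, p6, p18) → 27.5306
  f8: (p4, p1, p7) → 63.1609
  f9: (p4, p14, p7) → 56.2232
  f10: (p4, p16, p1) → 39.4937
  f11: (p2, p6, p18) → 31.6662
  f12: (p9, p3, p1) → 33.3215
  f13: (p9, p16, p1) → 14.0135
  f14: (p9, p3, p18) → 23.4726
  f15: (p9, p4, p16) → 20.4145
  f16: (p11, p4, p14) → 27.1716
  f17: (p11, p2, p14) → 35.6342
  f18: (p11, p2, p18) → 31.8917
  f19: (p8, p15, p6) → 13.8816
  f20: (p8, p2, p6) → 12.7754
  f21: (p8, p15, p14) → 42.1177
  f22: (p8, p2, p14) → 48.6648
  f23: (p13, p11, p18) → 30.1628
  f24: (p13, p11, p4) → 10.5199
  f25: (p13, p9, p18) → 57.5425
  f26: (p13, p9, p4) → 26.5646
Σ area = 1017.496

Euler characteristic 15−39+26 = 2 ✓

facets=26 area=1017.496


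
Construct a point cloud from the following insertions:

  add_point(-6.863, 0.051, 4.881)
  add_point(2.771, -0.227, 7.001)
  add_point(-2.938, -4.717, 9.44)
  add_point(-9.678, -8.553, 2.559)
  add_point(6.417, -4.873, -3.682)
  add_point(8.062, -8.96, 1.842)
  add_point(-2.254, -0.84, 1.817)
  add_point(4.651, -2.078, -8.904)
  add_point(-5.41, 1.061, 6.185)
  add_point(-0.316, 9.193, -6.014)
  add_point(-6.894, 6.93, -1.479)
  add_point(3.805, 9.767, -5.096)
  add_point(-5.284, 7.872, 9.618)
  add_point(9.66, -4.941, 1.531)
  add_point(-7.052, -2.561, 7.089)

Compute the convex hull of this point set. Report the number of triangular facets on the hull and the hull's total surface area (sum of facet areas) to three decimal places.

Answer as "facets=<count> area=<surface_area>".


Extreme-point indices: [1, 2, 3, 5, 7, 9, 10, 11, 12, 13, 14] — 11 of 15 on the boundary.

Area of each hull facet:
  f1: (p7, p11, p13) → 74.3451
  f2: (p10, p12, p3) → 90.4680
  f3: (p10, p7, p3) → 127.5953
  f4: (p5, p7, p3) → 113.9457
  f5: (p5, p7, p13) → 25.6309
  f6: (p5, p2, p3) → 72.6563
  f7: (p14, p12, p3) → 18.1323
  f8: (p14, p2, p3) → 20.2681
  f9: (p14, p2, p12) → 27.9368
  f10: (p1, p2, p12) → 44.1732
  f11: (p1, p11, p13) → 77.3700
  f12: (p1, p12, p11) → 89.8352
  f13: (p1, p5, p13) → 21.4119
  f14: (p1, p5, p2) → 43.7886
  f15: (p9, p7, p11) → 26.3491
  f16: (p9, p10, p7) → 51.5419
  f17: (p9, p12, p11) → 34.8881
  f18: (p9, p10, p12) → 42.7716
Σ area = 1003.108

Check V−E+F: 11 − 27 + 18 = 2.

facets=18 area=1003.108


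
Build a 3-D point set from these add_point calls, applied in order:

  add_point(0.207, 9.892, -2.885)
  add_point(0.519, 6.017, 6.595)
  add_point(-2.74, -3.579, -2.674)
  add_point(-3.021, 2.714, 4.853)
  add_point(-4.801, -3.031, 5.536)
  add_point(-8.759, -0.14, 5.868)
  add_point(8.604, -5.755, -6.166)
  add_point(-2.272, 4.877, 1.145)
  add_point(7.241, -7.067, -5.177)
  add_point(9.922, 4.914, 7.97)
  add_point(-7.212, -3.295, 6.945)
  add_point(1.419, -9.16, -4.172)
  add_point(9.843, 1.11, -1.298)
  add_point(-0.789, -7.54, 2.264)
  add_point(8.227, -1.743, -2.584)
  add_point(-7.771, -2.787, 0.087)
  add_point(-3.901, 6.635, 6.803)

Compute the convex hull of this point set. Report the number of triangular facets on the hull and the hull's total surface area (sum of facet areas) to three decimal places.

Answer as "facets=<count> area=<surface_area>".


Extreme-point indices: [0, 2, 5, 6, 8, 9, 10, 11, 12, 13, 15, 16] — 12 of 17 on the boundary.

Triangle areas on the boundary:
  f1: (p16, p0, p5) → 43.1646
  f2: (p16, p0, p9) → 74.3640
  f3: (p15, p0, p5) → 48.9502
  f4: (p12, p0, p9) → 65.1766
  f5: (p12, p6, p9) → 23.3196
  f6: (p12, p6, p0) → 52.0373
  f7: (p8, p6, p11) → 3.2682
  f8: (p8, p13, p11) → 20.4213
  f9: (p8, p6, p9) → 18.9342
  f10: (p8, p13, p9) → 92.0108
  f11: (p2, p15, p11) → 14.4232
  f12: (p2, p15, p0) → 39.8773
  f13: (p2, p6, p11) → 28.3449
  f14: (p2, p6, p0) → 83.1746
  f15: (p10, p13, p11) → 18.3835
  f16: (p10, p15, p11) → 39.9473
  f17: (p10, p15, p5) → 11.6821
  f18: (p10, p13, p9) → 78.1561
  f19: (p10, p16, p5) → 14.0122
  f20: (p10, p16, p9) → 71.7642
Σ area = 841.412

Euler characteristic 12−30+20 = 2 ✓

facets=20 area=841.412


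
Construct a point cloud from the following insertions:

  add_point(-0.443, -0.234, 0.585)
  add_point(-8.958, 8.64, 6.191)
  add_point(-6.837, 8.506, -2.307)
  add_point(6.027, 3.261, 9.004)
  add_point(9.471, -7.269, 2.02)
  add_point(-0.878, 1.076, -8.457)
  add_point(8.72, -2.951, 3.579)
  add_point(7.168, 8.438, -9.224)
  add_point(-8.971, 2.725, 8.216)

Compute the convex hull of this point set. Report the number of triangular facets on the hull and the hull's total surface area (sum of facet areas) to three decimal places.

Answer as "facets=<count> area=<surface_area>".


Extreme-point indices: [1, 2, 3, 4, 5, 6, 7, 8] — 8 of 9 on the boundary.

Triangle areas on the boundary:
  f1: (p3, p4, p8) → 96.3021
  f2: (p5, p4, p8) → 152.6726
  f3: (p5, p7, p4) → 92.2696
  f4: (p1, p3, p8) → 46.9703
  f5: (p1, p3, p7) → 150.2920
  f6: (p6, p7, p4) → 37.0234
  f7: (p6, p3, p4) → 7.7024
  f8: (p6, p3, p7) → 74.5874
  f9: (p2, p5, p7) → 61.9663
  f10: (p2, p1, p7) → 52.1792
  f11: (p2, p5, p8) → 66.9432
  f12: (p2, p1, p8) → 26.1196
Σ area = 865.028

Euler: V−E+F = 8−18+12 = 2.

facets=12 area=865.028


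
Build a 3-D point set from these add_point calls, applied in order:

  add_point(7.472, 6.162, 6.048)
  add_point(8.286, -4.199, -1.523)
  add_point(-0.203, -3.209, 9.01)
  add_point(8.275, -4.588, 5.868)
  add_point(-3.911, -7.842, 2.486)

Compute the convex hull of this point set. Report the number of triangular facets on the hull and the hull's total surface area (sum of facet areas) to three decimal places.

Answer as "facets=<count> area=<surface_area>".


facets=6 area=309.133

Hull vertices (5/5): indices [0, 1, 2, 3, 4].

Area of each hull facet:
  f1: (p0, p1, p4) → 85.7920
  f2: (p2, p0, p4) → 48.3018
  f3: (p3, p1, p4) → 46.8622
  f4: (p3, p2, p4) → 40.2658
  f5: (p3, p0, p1) → 39.8727
  f6: (p3, p2, p0) → 48.0384
Σ area = 309.133

Euler characteristic 5−9+6 = 2 ✓


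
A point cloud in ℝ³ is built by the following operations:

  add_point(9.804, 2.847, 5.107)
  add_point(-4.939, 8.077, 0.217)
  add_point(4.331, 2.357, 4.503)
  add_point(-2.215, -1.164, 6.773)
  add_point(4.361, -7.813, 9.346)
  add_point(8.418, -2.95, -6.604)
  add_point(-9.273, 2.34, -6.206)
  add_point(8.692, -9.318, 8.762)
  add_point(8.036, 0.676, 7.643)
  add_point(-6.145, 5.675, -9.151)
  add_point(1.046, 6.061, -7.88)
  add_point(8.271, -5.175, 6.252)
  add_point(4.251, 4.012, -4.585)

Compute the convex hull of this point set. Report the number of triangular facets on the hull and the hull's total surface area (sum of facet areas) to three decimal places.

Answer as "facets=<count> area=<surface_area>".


facets=18 area=850.241

Hull vertices (11/13): indices [0, 1, 3, 4, 5, 6, 7, 8, 9, 10, 12].

Per-facet area ½‖(b−a)×(c−a)‖:
  f1: (p5, p7, p6) → 152.7654
  f2: (p5, p7, p0) → 82.4890
  f3: (p3, p1, p6) → 56.1734
  f4: (p12, p5, p0) → 46.5862
  f5: (p4, p7, p6) → 42.0815
  f6: (p4, p3, p6) → 52.5772
  f7: (p8, p1, p0) → 30.9353
  f8: (p8, p3, p1) → 60.3245
  f9: (p8, p4, p3) → 41.7694
  f10: (p8, p7, p0) → 15.0245
  f11: (p8, p4, p7) → 21.6386
  f12: (p9, p1, p6) → 25.2970
  f13: (p9, p5, p6) → 46.3124
  f14: (p10, p1, p0) → 78.7750
  f15: (p10, p12, p0) → 10.9321
  f16: (p10, p9, p1) → 33.9732
  f17: (p10, p12, p5) → 18.2413
  f18: (p10, p9, p5) → 34.3453
Σ area = 850.241

Check V−E+F: 11 − 27 + 18 = 2.


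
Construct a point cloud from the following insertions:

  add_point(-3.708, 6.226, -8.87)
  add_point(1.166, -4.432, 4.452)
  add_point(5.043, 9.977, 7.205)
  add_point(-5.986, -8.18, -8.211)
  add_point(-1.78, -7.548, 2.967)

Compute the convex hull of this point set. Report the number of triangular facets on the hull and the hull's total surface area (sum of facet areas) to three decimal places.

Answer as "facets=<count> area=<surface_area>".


facets=6 area=508.346

Extreme-point indices: [0, 1, 2, 3, 4] — 5 of 5 on the boundary.

Triangle areas on the boundary:
  f1: (p1, p0, p3) → 105.1675
  f2: (p1, p0, p2) → 125.3775
  f3: (p4, p0, p3) → 87.1224
  f4: (p4, p0, p2) → 151.8663
  f5: (p4, p1, p3) → 22.2888
  f6: (p4, p1, p2) → 16.5234
Σ area = 508.346

Check V−E+F: 5 − 9 + 6 = 2.


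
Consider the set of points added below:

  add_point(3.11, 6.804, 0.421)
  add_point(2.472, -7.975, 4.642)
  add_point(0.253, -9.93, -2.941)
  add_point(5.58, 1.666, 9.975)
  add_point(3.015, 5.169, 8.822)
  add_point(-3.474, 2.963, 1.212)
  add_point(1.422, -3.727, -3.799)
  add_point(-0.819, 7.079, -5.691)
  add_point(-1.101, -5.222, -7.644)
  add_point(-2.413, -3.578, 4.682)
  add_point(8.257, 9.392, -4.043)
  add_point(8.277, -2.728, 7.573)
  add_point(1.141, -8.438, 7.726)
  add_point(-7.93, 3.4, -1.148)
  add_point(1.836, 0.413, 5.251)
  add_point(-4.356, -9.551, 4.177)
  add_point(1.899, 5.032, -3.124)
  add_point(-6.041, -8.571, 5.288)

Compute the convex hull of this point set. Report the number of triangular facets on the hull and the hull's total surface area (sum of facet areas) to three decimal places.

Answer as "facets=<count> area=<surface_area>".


facets=20 area=902.858

Hull vertices (12/18): indices [1, 2, 3, 4, 7, 8, 10, 11, 12, 13, 15, 17].

Triangle areas on the boundary:
  f1: (p2, p10, p11) → 125.1922
  f2: (p4, p17, p13) → 97.2229
  f3: (p8, p2, p10) → 56.8975
  f4: (p8, p17, p13) → 79.3776
  f5: (p8, p17, p2) → 33.4268
  f6: (p3, p10, p11) → 46.0210
  f7: (p3, p4, p10) → 31.5930
  f8: (p3, p12, p11) → 25.8501
  f9: (p3, p4, p17) → 36.3416
  f10: (p3, p12, p17) → 38.0828
  f11: (p7, p8, p13) → 54.0341
  f12: (p7, p8, p10) → 56.7126
  f13: (p7, p4, p13) → 65.7937
  f14: (p7, p4, p10) → 66.6338
  f15: (p1, p2, p11) → 25.3349
  f16: (p1, p12, p11) → 14.1551
  f17: (p1, p12, p2) → 9.7511
  f18: (p15, p17, p2) → 5.1294
  f19: (p15, p12, p2) → 28.1686
  f20: (p15, p12, p17) → 7.1391
Σ area = 902.858

Euler: V−E+F = 12−30+20 = 2.


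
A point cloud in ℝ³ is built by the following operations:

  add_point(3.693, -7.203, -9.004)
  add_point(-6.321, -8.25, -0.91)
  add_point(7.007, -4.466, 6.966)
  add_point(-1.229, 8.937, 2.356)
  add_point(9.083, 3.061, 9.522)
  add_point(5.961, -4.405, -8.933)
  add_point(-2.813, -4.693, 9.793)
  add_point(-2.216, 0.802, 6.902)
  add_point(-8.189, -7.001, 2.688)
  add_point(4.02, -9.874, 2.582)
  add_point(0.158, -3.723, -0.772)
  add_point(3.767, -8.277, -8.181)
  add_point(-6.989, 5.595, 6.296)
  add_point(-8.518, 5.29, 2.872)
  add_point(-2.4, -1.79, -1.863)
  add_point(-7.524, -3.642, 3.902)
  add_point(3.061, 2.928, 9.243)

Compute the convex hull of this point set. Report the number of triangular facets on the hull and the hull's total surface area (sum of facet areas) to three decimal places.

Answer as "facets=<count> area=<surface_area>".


Points on the hull: [0, 1, 2, 3, 4, 5, 6, 8, 9, 11, 12, 13, 16] (13 of 17).

Facet areas (half cross-product norm):
  f1: (p12, p3, p13) → 14.4397
  f2: (p12, p3, p4) → 53.3273
  f3: (p2, p6, p4) → 41.3246
  f4: (p2, p6, p9) → 37.6353
  f5: (p8, p12, p13) → 23.0506
  f6: (p8, p12, p6) → 52.2598
  f7: (p8, p6, p9) → 49.8338
  f8: (p5, p3, p4) → 126.0124
  f9: (p5, p2, p4) → 61.9329
  f10: (p5, p0, p13) → 37.8327
  f11: (p5, p3, p13) → 77.0206
  f12: (p5, p2, p9) → 48.2541
  f13: (p16, p6, p4) → 22.7183
  f14: (p16, p12, p4) → 11.4809
  f15: (p16, p12, p6) → 48.6662
  f16: (p1, p0, p13) → 89.8769
  f17: (p1, p8, p13) → 24.7212
  f18: (p1, p8, p9) → 22.9897
  f19: (p11, p1, p9) → 56.1089
  f20: (p11, p1, p0) → 8.0129
  f21: (p11, p5, p9) → 23.5841
  f22: (p11, p5, p0) → 2.0068
Σ area = 933.090

Check V−E+F: 13 − 33 + 22 = 2.

facets=22 area=933.090


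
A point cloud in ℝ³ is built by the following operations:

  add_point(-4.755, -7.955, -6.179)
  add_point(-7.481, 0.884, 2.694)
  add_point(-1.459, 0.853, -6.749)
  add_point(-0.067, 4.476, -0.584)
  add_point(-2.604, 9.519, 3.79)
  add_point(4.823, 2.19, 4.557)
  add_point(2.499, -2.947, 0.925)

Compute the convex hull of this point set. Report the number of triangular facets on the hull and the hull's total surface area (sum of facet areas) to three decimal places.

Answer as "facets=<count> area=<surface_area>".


facets=10 area=388.831

Extreme-point indices: [0, 1, 2, 3, 4, 5, 6] — 7 of 7 on the boundary.

Facet areas (half cross-product norm):
  f1: (p2, p0, p1) → 51.2639
  f2: (p4, p5, p1) → 50.5205
  f3: (p4, p2, p1) → 55.0805
  f4: (p6, p5, p1) → 36.3063
  f5: (p6, p0, p1) → 57.8703
  f6: (p6, p2, p5) → 30.3939
  f7: (p6, p2, p0) → 42.6765
  f8: (p3, p2, p5) → 22.5602
  f9: (p3, p4, p5) → 26.6076
  f10: (p3, p4, p2) → 15.5509
Σ area = 388.831

Euler characteristic 7−15+10 = 2 ✓


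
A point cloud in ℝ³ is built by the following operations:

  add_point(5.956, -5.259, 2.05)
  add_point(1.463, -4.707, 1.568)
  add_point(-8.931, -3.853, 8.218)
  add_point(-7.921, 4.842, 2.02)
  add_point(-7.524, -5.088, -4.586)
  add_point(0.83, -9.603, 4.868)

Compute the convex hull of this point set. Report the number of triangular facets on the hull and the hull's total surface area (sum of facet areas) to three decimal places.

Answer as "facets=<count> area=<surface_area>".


Points on the hull: [0, 2, 3, 4, 5] (5 of 6).

Facet areas (half cross-product norm):
  f1: (p3, p0, p2) → 84.2834
  f2: (p4, p3, p2) → 59.9103
  f3: (p4, p3, p0) → 87.7462
  f4: (p5, p0, p2) → 39.4301
  f5: (p5, p4, p2) → 69.4766
  f6: (p5, p4, p0) → 48.7857
Σ area = 389.632

Check V−E+F: 5 − 9 + 6 = 2.

facets=6 area=389.632


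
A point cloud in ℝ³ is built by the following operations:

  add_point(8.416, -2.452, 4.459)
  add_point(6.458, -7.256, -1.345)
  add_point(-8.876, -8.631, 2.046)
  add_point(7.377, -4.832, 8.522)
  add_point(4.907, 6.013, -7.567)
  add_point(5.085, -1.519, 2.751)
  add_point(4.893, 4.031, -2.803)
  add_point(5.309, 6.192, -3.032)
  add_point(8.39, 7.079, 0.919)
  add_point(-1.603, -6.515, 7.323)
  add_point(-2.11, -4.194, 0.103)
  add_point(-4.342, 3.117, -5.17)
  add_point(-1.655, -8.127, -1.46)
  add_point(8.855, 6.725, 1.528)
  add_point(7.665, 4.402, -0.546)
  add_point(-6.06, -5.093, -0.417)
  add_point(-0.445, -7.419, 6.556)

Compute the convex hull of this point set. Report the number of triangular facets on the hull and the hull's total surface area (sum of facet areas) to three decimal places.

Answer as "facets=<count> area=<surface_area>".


facets=20 area=718.241

12 of the 17 inputs are extreme points: [0, 1, 2, 3, 4, 7, 8, 9, 11, 12, 13, 16].

Per-facet area ½‖(b−a)×(c−a)‖:
  f1: (p1, p4, p13) → 68.2340
  f2: (p9, p3, p13) → 61.4160
  f3: (p11, p9, p2) → 66.2587
  f4: (p0, p3, p13) → 15.7511
  f5: (p0, p1, p13) → 34.8403
  f6: (p0, p1, p3) → 18.0745
  f7: (p16, p1, p3) → 39.9596
  f8: (p16, p9, p3) → 6.5169
  f9: (p16, p9, p2) → 7.5498
  f10: (p8, p4, p13) → 2.2172
  f11: (p8, p9, p13) → 7.3397
  f12: (p8, p11, p9) → 111.5653
  f13: (p12, p1, p4) → 60.1247
  f14: (p12, p11, p4) → 60.0370
  f15: (p12, p11, p2) → 48.8246
  f16: (p12, p16, p2) → 31.3146
  f17: (p12, p16, p1) → 32.7144
  f18: (p7, p11, p4) → 22.5014
  f19: (p7, p8, p4) → 6.4108
  f20: (p7, p8, p11) → 16.5905
Σ area = 718.241

Euler characteristic 12−30+20 = 2 ✓
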